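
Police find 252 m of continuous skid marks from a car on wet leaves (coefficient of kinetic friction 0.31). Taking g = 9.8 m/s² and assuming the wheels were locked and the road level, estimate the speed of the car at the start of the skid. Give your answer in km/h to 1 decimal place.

Initial speed ≈ 140.9 km/h

Deceleration a = μg = 0.31 × 9.8 = 3.038 m/s².
v = √(2a·d) = √(2 × 3.038 × 252) = √1531.152 = 39.1299 m/s.
= 39.1299 × 3.6 = 140.868 km/h.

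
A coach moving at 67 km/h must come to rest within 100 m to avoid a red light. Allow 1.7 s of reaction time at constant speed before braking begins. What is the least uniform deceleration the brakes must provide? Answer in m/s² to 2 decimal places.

Required deceleration ≈ 2.53 m/s²

67 km/h ÷ 3.6 = 18.6111 m/s.
Distance covered during reaction = 18.6111 × 1.7 = 31.639 m.
Distance available for braking: 100 − 31.639 = 68.361 m.
v² = 2a·d ⇒ a = v²/(2d) = 18.6111² / (2 × 68.361) = 346.373 / 136.722 = 2.5334 m/s².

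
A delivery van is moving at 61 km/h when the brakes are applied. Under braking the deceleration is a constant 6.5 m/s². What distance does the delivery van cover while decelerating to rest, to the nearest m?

61 km/h ÷ 3.6 = 16.9444 m/s.
Braking distance = v²/(2a) = 16.9444² / (2 × 6.500) = 287.113 / 13.000 = 22.086 m.

Braking distance ≈ 22 m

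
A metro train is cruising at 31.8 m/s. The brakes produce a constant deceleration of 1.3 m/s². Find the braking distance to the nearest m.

Braking distance ≈ 389 m

Braking distance = v²/(2a) = 31.8000² / (2 × 1.300) = 1011.240 / 2.600 = 388.938 m.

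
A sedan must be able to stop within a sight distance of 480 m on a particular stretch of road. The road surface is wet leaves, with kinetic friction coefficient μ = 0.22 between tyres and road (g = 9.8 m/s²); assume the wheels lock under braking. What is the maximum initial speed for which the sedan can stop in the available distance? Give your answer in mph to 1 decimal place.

a = μg = 0.22 × 9.8 = 2.156 m/s².
v²/(2a) = d ⇒ v = √(2 × 2.156 × 480) = √2069.76 = 45.4946 m/s.
45.4946 m/s ÷ 0.44704 = 101.769 mph.

Maximum speed ≈ 101.8 mph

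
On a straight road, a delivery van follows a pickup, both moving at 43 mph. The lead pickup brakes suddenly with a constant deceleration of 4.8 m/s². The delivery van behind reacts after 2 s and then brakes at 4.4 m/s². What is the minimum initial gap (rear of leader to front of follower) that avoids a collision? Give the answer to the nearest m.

Minimum gap ≈ 42 m

43 mph × 0.44704 = 19.2227 m/s.
Leader travels v²/(2a_L) = 369.512 / 9.600 = 38.491 m before stopping.
Follower covers v·t_r = 19.2227 × 2 = 38.445 m while reacting, then v²/(2a_F) = 369.512 / 8.800 = 41.990 m while braking, for a total of 38.445 + 41.990 = 80.435 m.
Since a_F ≤ a_L and the follower starts braking later, the follower is never slower than the leader, so the closest approach is when both have stopped.
Minimum gap = 80.435 − 38.491 = 41.944 m.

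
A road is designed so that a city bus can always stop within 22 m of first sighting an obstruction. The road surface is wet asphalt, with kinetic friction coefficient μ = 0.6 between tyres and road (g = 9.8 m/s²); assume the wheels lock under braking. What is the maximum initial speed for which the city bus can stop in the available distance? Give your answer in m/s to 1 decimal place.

Maximum speed ≈ 16.1 m/s

a = μg = 0.6 × 9.8 = 5.880 m/s².
v²/(2a) = d ⇒ v = √(2 × 5.880 × 22) = √258.72 = 16.0848 m/s.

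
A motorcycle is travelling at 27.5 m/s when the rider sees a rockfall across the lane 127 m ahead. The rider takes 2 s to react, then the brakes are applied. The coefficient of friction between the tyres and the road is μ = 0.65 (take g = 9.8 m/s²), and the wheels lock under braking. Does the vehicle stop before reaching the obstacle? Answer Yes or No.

a = μg = 0.65 × 9.8 = 6.370 m/s².
Reaction distance = 27.5000 × 2 = 55.000 m.
Braking distance = v²/(2a) = 756.250 / 12.740 = 59.360 m.
Total stopping distance = 55.000 + 59.360 = 114.360 m, vs 127 m available — it stops with 127 − 114.360 = 12.640 m to spare.

Yes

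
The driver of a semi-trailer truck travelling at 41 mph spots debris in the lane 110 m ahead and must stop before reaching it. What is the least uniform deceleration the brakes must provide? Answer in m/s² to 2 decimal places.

Required deceleration ≈ 1.53 m/s²

41 mph × 0.44704 = 18.3286 m/s.
v² = 2a·d ⇒ a = v²/(2d) = 18.3286² / (2 × 110.000) = 335.938 / 220.000 = 1.5270 m/s².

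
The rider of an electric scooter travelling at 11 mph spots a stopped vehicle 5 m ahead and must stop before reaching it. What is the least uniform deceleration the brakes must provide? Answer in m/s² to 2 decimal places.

11 mph × 0.44704 = 4.9174 m/s.
v² = 2a·d ⇒ a = v²/(2d) = 4.9174² / (2 × 5.000) = 24.181 / 10.000 = 2.4181 m/s².

Required deceleration ≈ 2.42 m/s²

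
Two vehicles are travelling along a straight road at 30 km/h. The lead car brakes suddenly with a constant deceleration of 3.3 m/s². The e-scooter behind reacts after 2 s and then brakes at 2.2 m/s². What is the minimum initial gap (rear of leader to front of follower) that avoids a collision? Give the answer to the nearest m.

30 km/h ÷ 3.6 = 8.3333 m/s.
Leader travels v²/(2a_L) = 69.444 / 6.600 = 10.522 m before stopping.
Follower covers v·t_r = 8.3333 × 2 = 16.667 m while reacting, then v²/(2a_F) = 69.444 / 4.400 = 15.783 m while braking, for a total of 16.667 + 15.783 = 32.450 m.
Since a_F ≤ a_L and the follower starts braking later, the follower is never slower than the leader, so the closest approach is when both have stopped.
Minimum gap = 32.450 − 10.522 = 21.928 m.

Minimum gap ≈ 22 m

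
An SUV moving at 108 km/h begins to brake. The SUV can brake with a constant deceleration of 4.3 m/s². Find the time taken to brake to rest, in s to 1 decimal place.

Braking time ≈ 7.0 s

108 km/h ÷ 3.6 = 30.0000 m/s.
Braking time = v/a = 30.0000 / 4.300 = 6.977 s.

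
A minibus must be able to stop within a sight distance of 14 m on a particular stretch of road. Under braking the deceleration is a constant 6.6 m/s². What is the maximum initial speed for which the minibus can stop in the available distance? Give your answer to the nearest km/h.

v²/(2a) = d ⇒ v = √(2 × 6.600 × 14) = √184.80 = 13.5941 m/s.
13.5941 m/s × 3.6 = 48.939 km/h.

Maximum speed ≈ 49 km/h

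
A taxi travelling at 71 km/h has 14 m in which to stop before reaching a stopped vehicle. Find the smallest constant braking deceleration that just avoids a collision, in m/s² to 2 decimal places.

71 km/h ÷ 3.6 = 19.7222 m/s.
v² = 2a·d ⇒ a = v²/(2d) = 19.7222² / (2 × 14.000) = 388.965 / 28.000 = 13.8916 m/s².

Required deceleration ≈ 13.89 m/s²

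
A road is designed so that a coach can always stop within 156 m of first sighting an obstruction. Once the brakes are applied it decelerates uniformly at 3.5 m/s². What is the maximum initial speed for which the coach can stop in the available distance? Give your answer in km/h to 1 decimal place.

Maximum speed ≈ 119.0 km/h

v²/(2a) = d ⇒ v = √(2 × 3.500 × 156) = √1092.00 = 33.0454 m/s.
33.0454 m/s × 3.6 = 118.963 km/h.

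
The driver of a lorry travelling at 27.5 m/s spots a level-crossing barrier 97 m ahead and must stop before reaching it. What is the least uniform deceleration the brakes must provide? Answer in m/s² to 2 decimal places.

v² = 2a·d ⇒ a = v²/(2d) = 27.5000² / (2 × 97.000) = 756.250 / 194.000 = 3.8982 m/s².

Required deceleration ≈ 3.90 m/s²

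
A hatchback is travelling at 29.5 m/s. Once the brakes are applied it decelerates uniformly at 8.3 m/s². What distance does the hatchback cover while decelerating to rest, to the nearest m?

Braking distance ≈ 52 m

Braking distance = v²/(2a) = 29.5000² / (2 × 8.300) = 870.250 / 16.600 = 52.425 m.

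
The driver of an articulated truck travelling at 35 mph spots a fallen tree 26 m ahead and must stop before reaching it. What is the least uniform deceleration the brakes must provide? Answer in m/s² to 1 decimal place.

Required deceleration ≈ 4.7 m/s²

35 mph × 0.44704 = 15.6464 m/s.
v² = 2a·d ⇒ a = v²/(2d) = 15.6464² / (2 × 26.000) = 244.810 / 52.000 = 4.7079 m/s².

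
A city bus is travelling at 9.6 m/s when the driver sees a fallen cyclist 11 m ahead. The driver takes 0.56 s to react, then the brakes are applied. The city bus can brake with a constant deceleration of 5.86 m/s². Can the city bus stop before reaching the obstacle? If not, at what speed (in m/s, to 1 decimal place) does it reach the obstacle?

Reaction distance = 9.6000 × 0.56 = 5.376 m.
Braking distance needed to stop: v²/(2a) = 92.160 / 11.720 = 7.863 m, so total needed = 5.376 + 7.863 = 13.239 m > 11 m — it cannot stop.
Distance remaining when braking begins: 11 − 5.376 = 5.624 m.
v² = v₀² − 2a·d = 92.160 − 2 × 5.860 × 5.624 = 26.247 m²/s².
v = √26.247 = 5.123 m/s.

No — it strikes the obstacle at 5.1 m/s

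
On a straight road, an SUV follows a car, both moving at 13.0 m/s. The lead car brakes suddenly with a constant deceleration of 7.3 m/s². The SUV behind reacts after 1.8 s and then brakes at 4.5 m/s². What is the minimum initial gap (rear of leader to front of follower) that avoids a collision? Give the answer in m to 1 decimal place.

Leader travels v²/(2a_L) = 169.000 / 14.600 = 11.575 m before stopping.
Follower covers v·t_r = 13.0000 × 1.8 = 23.400 m while reacting, then v²/(2a_F) = 169.000 / 9.000 = 18.778 m while braking, for a total of 23.400 + 18.778 = 42.178 m.
Since a_F ≤ a_L and the follower starts braking later, the follower is never slower than the leader, so the closest approach is when both have stopped.
Minimum gap = 42.178 − 11.575 = 30.603 m.

Minimum gap ≈ 30.6 m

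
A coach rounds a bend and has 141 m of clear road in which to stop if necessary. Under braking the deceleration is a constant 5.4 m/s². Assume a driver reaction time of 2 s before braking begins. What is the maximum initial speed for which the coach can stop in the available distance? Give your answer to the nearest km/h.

Maximum speed ≈ 107 km/h

Stopping distance: v·t_r + v²/(2a) = 141 with t_r = 2 s and a = 5.400 m/s².
So v² + 21.600 v − 1522.80 = 0.
Positive root: v = −a·t_r + √((a·t_r)² + 2a·d) = −10.800 + √(116.640 + 1522.80) = 29.6900 m/s.
29.6900 m/s × 3.6 = 106.884 km/h.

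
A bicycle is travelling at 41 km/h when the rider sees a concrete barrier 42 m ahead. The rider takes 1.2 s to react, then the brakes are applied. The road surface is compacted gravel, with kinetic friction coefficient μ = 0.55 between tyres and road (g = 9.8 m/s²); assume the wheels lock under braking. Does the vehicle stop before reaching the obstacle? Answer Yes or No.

41 km/h ÷ 3.6 = 11.3889 m/s.
a = μg = 0.55 × 9.8 = 5.390 m/s².
Reaction distance = 11.3889 × 1.2 = 13.667 m.
Braking distance = v²/(2a) = 129.707 / 10.780 = 12.032 m.
Total stopping distance = 13.667 + 12.032 = 25.699 m, vs 42 m available — it stops with 42 − 25.699 = 16.301 m to spare.

Yes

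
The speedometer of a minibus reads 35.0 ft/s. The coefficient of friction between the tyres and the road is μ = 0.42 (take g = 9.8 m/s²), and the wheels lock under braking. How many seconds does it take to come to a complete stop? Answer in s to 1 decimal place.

Braking time ≈ 2.6 s

35 ft/s × 0.3048 = 10.6680 m/s.
a = μg = 0.42 × 9.8 = 4.116 m/s².
Braking time = v/a = 10.6680 / 4.116 = 2.592 s.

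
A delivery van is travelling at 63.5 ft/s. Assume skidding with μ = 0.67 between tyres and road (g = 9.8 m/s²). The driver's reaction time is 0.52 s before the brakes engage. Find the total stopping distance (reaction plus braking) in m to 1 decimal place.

Total stopping distance ≈ 38.6 m

63.5 ft/s × 0.3048 = 19.3548 m/s.
a = μg = 0.67 × 9.8 = 6.566 m/s².
Reaction distance = v·t_r = 19.3548 × 0.52 = 10.064 m.
Braking distance = v²/(2a) = 19.3548² / (2 × 6.566) = 374.608 / 13.132 = 28.526 m.
Total = 10.064 + 28.526 = 38.590 m.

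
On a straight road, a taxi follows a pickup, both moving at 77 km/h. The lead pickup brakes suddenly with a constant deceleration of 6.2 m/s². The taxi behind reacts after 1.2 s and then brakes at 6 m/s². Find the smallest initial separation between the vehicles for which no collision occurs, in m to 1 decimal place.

77 km/h ÷ 3.6 = 21.3889 m/s.
Leader travels v²/(2a_L) = 457.485 / 12.400 = 36.894 m before stopping.
Follower covers v·t_r = 21.3889 × 1.2 = 25.667 m while reacting, then v²/(2a_F) = 457.485 / 12.000 = 38.124 m while braking, for a total of 25.667 + 38.124 = 63.791 m.
Since a_F ≤ a_L and the follower starts braking later, the follower is never slower than the leader, so the closest approach is when both have stopped.
Minimum gap = 63.791 − 36.894 = 26.897 m.

Minimum gap ≈ 26.9 m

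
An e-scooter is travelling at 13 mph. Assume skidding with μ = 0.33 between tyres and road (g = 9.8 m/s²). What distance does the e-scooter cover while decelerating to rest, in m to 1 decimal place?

13 mph × 0.44704 = 5.8115 m/s.
a = μg = 0.33 × 9.8 = 3.234 m/s².
Braking distance = v²/(2a) = 5.8115² / (2 × 3.234) = 33.774 / 6.468 = 5.222 m.

Braking distance ≈ 5.2 m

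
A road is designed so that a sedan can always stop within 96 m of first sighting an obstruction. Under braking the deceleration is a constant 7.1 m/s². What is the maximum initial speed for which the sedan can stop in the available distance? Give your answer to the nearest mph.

v²/(2a) = d ⇒ v = √(2 × 7.100 × 96) = √1363.20 = 36.9215 m/s.
36.9215 m/s ÷ 0.44704 = 82.591 mph.

Maximum speed ≈ 83 mph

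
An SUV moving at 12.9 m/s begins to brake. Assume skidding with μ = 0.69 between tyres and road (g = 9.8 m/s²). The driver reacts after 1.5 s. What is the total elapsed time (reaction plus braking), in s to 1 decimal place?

a = μg = 0.69 × 9.8 = 6.762 m/s².
Braking time = v/a = 12.9000 / 6.762 = 1.908 s.
Total = 1.5 + 1.908 = 3.408 s.

Total time ≈ 3.4 s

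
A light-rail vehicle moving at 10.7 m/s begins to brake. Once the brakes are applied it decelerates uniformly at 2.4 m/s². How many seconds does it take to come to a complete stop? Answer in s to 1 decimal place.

Braking time = v/a = 10.7000 / 2.400 = 4.458 s.

Braking time ≈ 4.5 s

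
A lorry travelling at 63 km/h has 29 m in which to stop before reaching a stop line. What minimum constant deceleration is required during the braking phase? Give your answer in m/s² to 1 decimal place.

Required deceleration ≈ 5.3 m/s²

63 km/h ÷ 3.6 = 17.5000 m/s.
v² = 2a·d ⇒ a = v²/(2d) = 17.5000² / (2 × 29.000) = 306.250 / 58.000 = 5.2802 m/s².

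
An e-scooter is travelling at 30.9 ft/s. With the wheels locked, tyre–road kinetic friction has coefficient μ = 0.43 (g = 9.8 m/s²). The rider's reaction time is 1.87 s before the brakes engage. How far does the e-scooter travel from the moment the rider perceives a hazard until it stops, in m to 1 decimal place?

30.9 ft/s × 0.3048 = 9.4183 m/s.
a = μg = 0.43 × 9.8 = 4.214 m/s².
Reaction distance = v·t_r = 9.4183 × 1.87 = 17.612 m.
Braking distance = v²/(2a) = 9.4183² / (2 × 4.214) = 88.704 / 8.428 = 10.525 m.
Total = 17.612 + 10.525 = 28.137 m.

Total stopping distance ≈ 28.1 m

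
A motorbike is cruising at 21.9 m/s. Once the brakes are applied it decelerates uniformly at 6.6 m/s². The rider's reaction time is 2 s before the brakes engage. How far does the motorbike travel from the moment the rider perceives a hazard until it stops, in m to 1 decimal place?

Reaction distance = v·t_r = 21.9000 × 2 = 43.800 m.
Braking distance = v²/(2a) = 21.9000² / (2 × 6.600) = 479.610 / 13.200 = 36.334 m.
Total = 43.800 + 36.334 = 80.134 m.

Total stopping distance ≈ 80.1 m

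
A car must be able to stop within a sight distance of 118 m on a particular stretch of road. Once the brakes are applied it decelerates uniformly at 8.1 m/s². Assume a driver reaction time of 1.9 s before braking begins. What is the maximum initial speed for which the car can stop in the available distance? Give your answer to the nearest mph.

Maximum speed ≈ 69 mph

Stopping distance: v·t_r + v²/(2a) = 118 with t_r = 1.9 s and a = 8.100 m/s².
So v² + 30.780 v − 1911.60 = 0.
Positive root: v = −a·t_r + √((a·t_r)² + 2a·d) = −15.390 + √(236.852 + 1911.60) = 30.9614 m/s.
30.9614 m/s ÷ 0.44704 = 69.259 mph.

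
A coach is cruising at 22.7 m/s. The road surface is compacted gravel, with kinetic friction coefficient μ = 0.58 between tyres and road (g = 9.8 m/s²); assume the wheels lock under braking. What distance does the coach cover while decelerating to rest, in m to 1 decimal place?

Braking distance ≈ 45.3 m

a = μg = 0.58 × 9.8 = 5.684 m/s².
Braking distance = v²/(2a) = 22.7000² / (2 × 5.684) = 515.290 / 11.368 = 45.328 m.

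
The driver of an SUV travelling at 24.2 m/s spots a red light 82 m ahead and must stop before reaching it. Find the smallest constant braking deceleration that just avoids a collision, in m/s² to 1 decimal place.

v² = 2a·d ⇒ a = v²/(2d) = 24.2000² / (2 × 82.000) = 585.640 / 164.000 = 3.5710 m/s².

Required deceleration ≈ 3.6 m/s²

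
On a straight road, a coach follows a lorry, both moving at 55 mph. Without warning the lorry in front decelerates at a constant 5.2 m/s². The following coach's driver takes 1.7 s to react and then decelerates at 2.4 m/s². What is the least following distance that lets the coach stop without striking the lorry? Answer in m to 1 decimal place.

Minimum gap ≈ 109.6 m

55 mph × 0.44704 = 24.5872 m/s.
Leader travels v²/(2a_L) = 604.530 / 10.400 = 58.128 m before stopping.
Follower covers v·t_r = 24.5872 × 1.7 = 41.798 m while reacting, then v²/(2a_F) = 604.530 / 4.800 = 125.944 m while braking, for a total of 41.798 + 125.944 = 167.742 m.
Since a_F ≤ a_L and the follower starts braking later, the follower is never slower than the leader, so the closest approach is when both have stopped.
Minimum gap = 167.742 − 58.128 = 109.614 m.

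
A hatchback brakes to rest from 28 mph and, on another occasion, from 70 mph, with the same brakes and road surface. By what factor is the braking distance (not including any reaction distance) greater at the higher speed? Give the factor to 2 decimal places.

Factor ≈ 6.25

Braking distance d = v²/(2a), so with a fixed, d ∝ v².
Factor = (70/28)² = 2.5000² = 6.2500.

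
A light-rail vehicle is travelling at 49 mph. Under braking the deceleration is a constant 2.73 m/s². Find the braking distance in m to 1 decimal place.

Braking distance ≈ 87.9 m

49 mph × 0.44704 = 21.9050 m/s.
Braking distance = v²/(2a) = 21.9050² / (2 × 2.730) = 479.829 / 5.460 = 87.881 m.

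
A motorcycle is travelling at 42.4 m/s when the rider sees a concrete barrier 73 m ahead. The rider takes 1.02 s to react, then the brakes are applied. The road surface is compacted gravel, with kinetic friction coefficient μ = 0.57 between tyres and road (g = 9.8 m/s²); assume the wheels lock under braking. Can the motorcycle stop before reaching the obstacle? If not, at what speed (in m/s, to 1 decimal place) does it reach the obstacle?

No — it strikes the obstacle at 38.3 m/s

a = μg = 0.57 × 9.8 = 5.586 m/s².
Reaction distance = 42.4000 × 1.02 = 43.248 m.
Braking distance needed to stop: v²/(2a) = 1797.760 / 11.172 = 160.917 m, so total needed = 43.248 + 160.917 = 204.165 m > 73 m — it cannot stop.
Distance remaining when braking begins: 73 − 43.248 = 29.752 m.
v² = v₀² − 2a·d = 1797.760 − 2 × 5.586 × 29.752 = 1465.371 m²/s².
v = √1465.371 = 38.280 m/s.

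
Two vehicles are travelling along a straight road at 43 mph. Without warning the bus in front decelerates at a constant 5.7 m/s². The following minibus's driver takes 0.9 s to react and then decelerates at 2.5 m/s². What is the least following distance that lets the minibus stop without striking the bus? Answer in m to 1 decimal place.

43 mph × 0.44704 = 19.2227 m/s.
Leader travels v²/(2a_L) = 369.512 / 11.400 = 32.413 m before stopping.
Follower covers v·t_r = 19.2227 × 0.9 = 17.300 m while reacting, then v²/(2a_F) = 369.512 / 5.000 = 73.902 m while braking, for a total of 17.300 + 73.902 = 91.202 m.
Since a_F ≤ a_L and the follower starts braking later, the follower is never slower than the leader, so the closest approach is when both have stopped.
Minimum gap = 91.202 − 32.413 = 58.789 m.

Minimum gap ≈ 58.8 m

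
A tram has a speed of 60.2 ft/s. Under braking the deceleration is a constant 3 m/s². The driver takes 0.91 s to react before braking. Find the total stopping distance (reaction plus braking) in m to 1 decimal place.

60.2 ft/s × 0.3048 = 18.3490 m/s.
Reaction distance = v·t_r = 18.3490 × 0.91 = 16.698 m.
Braking distance = v²/(2a) = 18.3490² / (2 × 3.000) = 336.686 / 6.000 = 56.114 m.
Total = 16.698 + 56.114 = 72.812 m.

Total stopping distance ≈ 72.8 m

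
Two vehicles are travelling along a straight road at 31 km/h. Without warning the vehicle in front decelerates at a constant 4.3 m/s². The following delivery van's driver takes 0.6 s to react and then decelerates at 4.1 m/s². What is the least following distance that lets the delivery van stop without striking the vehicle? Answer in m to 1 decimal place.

Minimum gap ≈ 5.6 m

31 km/h ÷ 3.6 = 8.6111 m/s.
Leader travels v²/(2a_L) = 74.151 / 8.600 = 8.622 m before stopping.
Follower covers v·t_r = 8.6111 × 0.6 = 5.167 m while reacting, then v²/(2a_F) = 74.151 / 8.200 = 9.043 m while braking, for a total of 5.167 + 9.043 = 14.210 m.
Since a_F ≤ a_L and the follower starts braking later, the follower is never slower than the leader, so the closest approach is when both have stopped.
Minimum gap = 14.210 − 8.622 = 5.588 m.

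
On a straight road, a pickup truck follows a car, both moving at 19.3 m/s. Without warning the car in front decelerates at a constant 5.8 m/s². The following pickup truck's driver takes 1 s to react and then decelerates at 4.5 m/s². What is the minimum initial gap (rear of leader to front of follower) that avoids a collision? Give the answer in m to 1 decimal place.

Minimum gap ≈ 28.6 m

Leader travels v²/(2a_L) = 372.490 / 11.600 = 32.111 m before stopping.
Follower covers v·t_r = 19.3000 × 1 = 19.300 m while reacting, then v²/(2a_F) = 372.490 / 9.000 = 41.388 m while braking, for a total of 19.300 + 41.388 = 60.688 m.
Since a_F ≤ a_L and the follower starts braking later, the follower is never slower than the leader, so the closest approach is when both have stopped.
Minimum gap = 60.688 − 32.111 = 28.577 m.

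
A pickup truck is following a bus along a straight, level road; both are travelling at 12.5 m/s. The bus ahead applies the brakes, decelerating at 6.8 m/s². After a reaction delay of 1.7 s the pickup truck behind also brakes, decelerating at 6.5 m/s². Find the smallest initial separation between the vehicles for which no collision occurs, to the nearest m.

Leader travels v²/(2a_L) = 156.250 / 13.600 = 11.489 m before stopping.
Follower covers v·t_r = 12.5000 × 1.7 = 21.250 m while reacting, then v²/(2a_F) = 156.250 / 13.000 = 12.019 m while braking, for a total of 21.250 + 12.019 = 33.269 m.
Since a_F ≤ a_L and the follower starts braking later, the follower is never slower than the leader, so the closest approach is when both have stopped.
Minimum gap = 33.269 − 11.489 = 21.780 m.

Minimum gap ≈ 22 m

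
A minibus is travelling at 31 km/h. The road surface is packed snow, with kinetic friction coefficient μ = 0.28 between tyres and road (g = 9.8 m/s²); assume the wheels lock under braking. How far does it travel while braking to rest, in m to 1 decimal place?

Braking distance ≈ 13.5 m

31 km/h ÷ 3.6 = 8.6111 m/s.
a = μg = 0.28 × 9.8 = 2.744 m/s².
Braking distance = v²/(2a) = 8.6111² / (2 × 2.744) = 74.151 / 5.488 = 13.511 m.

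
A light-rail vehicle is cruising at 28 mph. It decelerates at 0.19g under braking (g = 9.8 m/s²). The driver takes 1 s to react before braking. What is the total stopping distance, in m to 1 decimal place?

28 mph × 0.44704 = 12.5171 m/s.
a = 0.19 × 9.8 = 1.862 m/s².
Reaction distance = v·t_r = 12.5171 × 1 = 12.517 m.
Braking distance = v²/(2a) = 12.5171² / (2 × 1.862) = 156.678 / 3.724 = 42.073 m.
Total = 12.517 + 42.073 = 54.590 m.

Total stopping distance ≈ 54.6 m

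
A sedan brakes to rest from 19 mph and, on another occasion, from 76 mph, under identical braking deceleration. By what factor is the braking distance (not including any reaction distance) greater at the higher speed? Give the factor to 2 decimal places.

Braking distance d = v²/(2a), so with a fixed, d ∝ v².
Factor = (76/19)² = 4.0000² = 16.0000.

Factor ≈ 16.00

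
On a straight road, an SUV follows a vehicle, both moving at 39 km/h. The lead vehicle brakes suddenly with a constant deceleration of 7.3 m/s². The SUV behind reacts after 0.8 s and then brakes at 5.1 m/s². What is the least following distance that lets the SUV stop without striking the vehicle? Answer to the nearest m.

Minimum gap ≈ 12 m

39 km/h ÷ 3.6 = 10.8333 m/s.
Leader travels v²/(2a_L) = 117.360 / 14.600 = 8.038 m before stopping.
Follower covers v·t_r = 10.8333 × 0.8 = 8.667 m while reacting, then v²/(2a_F) = 117.360 / 10.200 = 11.506 m while braking, for a total of 8.667 + 11.506 = 20.173 m.
Since a_F ≤ a_L and the follower starts braking later, the follower is never slower than the leader, so the closest approach is when both have stopped.
Minimum gap = 20.173 − 8.038 = 12.135 m.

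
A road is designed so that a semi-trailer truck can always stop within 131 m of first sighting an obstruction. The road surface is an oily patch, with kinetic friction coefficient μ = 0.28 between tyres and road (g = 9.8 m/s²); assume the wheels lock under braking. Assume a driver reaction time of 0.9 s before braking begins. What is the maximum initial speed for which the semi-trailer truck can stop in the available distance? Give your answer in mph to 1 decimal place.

Maximum speed ≈ 54.7 mph

a = μg = 0.28 × 9.8 = 2.744 m/s².
Stopping distance: v·t_r + v²/(2a) = 131 with t_r = 0.9 s and a = 2.744 m/s².
So v² + 4.939 v − 718.93 = 0.
Positive root: v = −a·t_r + √((a·t_r)² + 2a·d) = −2.470 + √(6.101 + 718.93) = 24.4564 m/s.
24.4564 m/s ÷ 0.44704 = 54.707 mph.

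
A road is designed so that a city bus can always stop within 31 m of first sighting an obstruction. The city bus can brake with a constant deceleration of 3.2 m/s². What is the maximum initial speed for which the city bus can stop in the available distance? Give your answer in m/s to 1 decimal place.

v²/(2a) = d ⇒ v = √(2 × 3.200 × 31) = √198.40 = 14.0855 m/s.

Maximum speed ≈ 14.1 m/s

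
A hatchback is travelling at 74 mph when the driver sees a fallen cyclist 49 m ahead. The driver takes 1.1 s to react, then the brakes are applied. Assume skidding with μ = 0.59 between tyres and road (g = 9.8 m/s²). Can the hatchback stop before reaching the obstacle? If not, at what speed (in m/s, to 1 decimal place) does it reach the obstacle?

74 mph × 0.44704 = 33.0810 m/s.
a = μg = 0.59 × 9.8 = 5.782 m/s².
Reaction distance = 33.0810 × 1.1 = 36.389 m.
Braking distance needed to stop: v²/(2a) = 1094.353 / 11.564 = 94.634 m, so total needed = 36.389 + 94.634 = 131.023 m > 49 m — it cannot stop.
Distance remaining when braking begins: 49 − 36.389 = 12.611 m.
v² = v₀² − 2a·d = 1094.353 − 2 × 5.782 × 12.611 = 948.519 m²/s².
v = √948.519 = 30.798 m/s.

No — it strikes the obstacle at 30.8 m/s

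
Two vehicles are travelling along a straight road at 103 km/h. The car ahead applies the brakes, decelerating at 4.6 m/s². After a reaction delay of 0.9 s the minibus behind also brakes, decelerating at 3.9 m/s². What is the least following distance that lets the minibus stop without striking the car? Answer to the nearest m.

103 km/h ÷ 3.6 = 28.6111 m/s.
Leader travels v²/(2a_L) = 818.595 / 9.200 = 88.978 m before stopping.
Follower covers v·t_r = 28.6111 × 0.9 = 25.750 m while reacting, then v²/(2a_F) = 818.595 / 7.800 = 104.948 m while braking, for a total of 25.750 + 104.948 = 130.698 m.
Since a_F ≤ a_L and the follower starts braking later, the follower is never slower than the leader, so the closest approach is when both have stopped.
Minimum gap = 130.698 − 88.978 = 41.720 m.

Minimum gap ≈ 42 m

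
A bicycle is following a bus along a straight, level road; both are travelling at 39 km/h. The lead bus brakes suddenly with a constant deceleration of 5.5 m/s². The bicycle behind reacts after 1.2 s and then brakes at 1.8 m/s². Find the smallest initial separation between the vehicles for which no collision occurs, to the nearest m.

Minimum gap ≈ 35 m

39 km/h ÷ 3.6 = 10.8333 m/s.
Leader travels v²/(2a_L) = 117.360 / 11.000 = 10.669 m before stopping.
Follower covers v·t_r = 10.8333 × 1.2 = 13.000 m while reacting, then v²/(2a_F) = 117.360 / 3.600 = 32.600 m while braking, for a total of 13.000 + 32.600 = 45.600 m.
Since a_F ≤ a_L and the follower starts braking later, the follower is never slower than the leader, so the closest approach is when both have stopped.
Minimum gap = 45.600 − 10.669 = 34.931 m.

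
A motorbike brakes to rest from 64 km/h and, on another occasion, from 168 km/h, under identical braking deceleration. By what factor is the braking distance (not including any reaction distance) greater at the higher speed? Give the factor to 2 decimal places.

Factor ≈ 6.89

Braking distance d = v²/(2a), so with a fixed, d ∝ v².
Factor = (168/64)² = 2.6250² = 6.8906.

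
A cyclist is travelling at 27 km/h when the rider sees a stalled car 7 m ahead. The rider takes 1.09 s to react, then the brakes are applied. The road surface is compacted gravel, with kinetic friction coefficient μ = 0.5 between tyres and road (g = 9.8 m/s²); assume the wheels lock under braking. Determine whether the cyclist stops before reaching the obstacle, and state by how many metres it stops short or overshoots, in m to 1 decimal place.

No — it overshoots by 6.9 m

27 km/h ÷ 3.6 = 7.5000 m/s.
a = μg = 0.5 × 9.8 = 4.900 m/s².
Reaction distance = 7.5000 × 1.09 = 8.175 m.
Braking distance = v²/(2a) = 56.250 / 9.800 = 5.740 m.
Total stopping distance = 8.175 + 5.740 = 13.915 m, vs 7 m available — it cannot stop in time and overshoots by 13.915 − 7 = 6.915 m.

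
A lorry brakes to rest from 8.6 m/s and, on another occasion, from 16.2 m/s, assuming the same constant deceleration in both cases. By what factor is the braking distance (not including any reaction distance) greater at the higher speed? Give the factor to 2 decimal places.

Braking distance d = v²/(2a), so with a fixed, d ∝ v².
Factor = (16.2/8.6)² = 1.8837² = 3.5483.

Factor ≈ 3.55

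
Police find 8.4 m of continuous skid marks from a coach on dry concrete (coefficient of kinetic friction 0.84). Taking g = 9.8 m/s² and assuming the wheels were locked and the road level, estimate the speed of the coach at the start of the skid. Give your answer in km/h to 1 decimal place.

Initial speed ≈ 42.3 km/h

Deceleration a = μg = 0.84 × 9.8 = 8.232 m/s².
v = √(2a·d) = √(2 × 8.232 × 8.4) = √138.298 = 11.7600 m/s.
= 11.7600 × 3.6 = 42.336 km/h.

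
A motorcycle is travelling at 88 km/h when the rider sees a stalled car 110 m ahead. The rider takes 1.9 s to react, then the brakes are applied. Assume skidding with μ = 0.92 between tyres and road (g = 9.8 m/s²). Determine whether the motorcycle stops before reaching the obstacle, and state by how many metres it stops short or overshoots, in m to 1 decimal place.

Yes — it stops 30.4 m short of the obstacle

88 km/h ÷ 3.6 = 24.4444 m/s.
a = μg = 0.92 × 9.8 = 9.016 m/s².
Reaction distance = 24.4444 × 1.9 = 46.444 m.
Braking distance = v²/(2a) = 597.529 / 18.032 = 33.137 m.
Total stopping distance = 46.444 + 33.137 = 79.581 m, vs 110 m available — it stops with 110 − 79.581 = 30.419 m to spare.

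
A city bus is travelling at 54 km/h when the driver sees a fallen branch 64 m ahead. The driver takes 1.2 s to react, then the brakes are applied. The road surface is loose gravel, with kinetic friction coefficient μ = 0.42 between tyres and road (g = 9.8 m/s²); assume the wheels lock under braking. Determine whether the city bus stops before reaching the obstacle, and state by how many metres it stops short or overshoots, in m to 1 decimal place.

54 km/h ÷ 3.6 = 15.0000 m/s.
a = μg = 0.42 × 9.8 = 4.116 m/s².
Reaction distance = 15.0000 × 1.2 = 18.000 m.
Braking distance = v²/(2a) = 225.000 / 8.232 = 27.332 m.
Total stopping distance = 18.000 + 27.332 = 45.332 m, vs 64 m available — it stops with 64 − 45.332 = 18.668 m to spare.

Yes — it stops 18.7 m short of the obstacle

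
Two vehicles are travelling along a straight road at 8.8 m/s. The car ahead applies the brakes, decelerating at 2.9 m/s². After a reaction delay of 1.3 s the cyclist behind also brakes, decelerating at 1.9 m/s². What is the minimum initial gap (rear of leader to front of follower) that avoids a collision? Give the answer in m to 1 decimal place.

Leader travels v²/(2a_L) = 77.440 / 5.800 = 13.352 m before stopping.
Follower covers v·t_r = 8.8000 × 1.3 = 11.440 m while reacting, then v²/(2a_F) = 77.440 / 3.800 = 20.379 m while braking, for a total of 11.440 + 20.379 = 31.819 m.
Since a_F ≤ a_L and the follower starts braking later, the follower is never slower than the leader, so the closest approach is when both have stopped.
Minimum gap = 31.819 − 13.352 = 18.467 m.

Minimum gap ≈ 18.5 m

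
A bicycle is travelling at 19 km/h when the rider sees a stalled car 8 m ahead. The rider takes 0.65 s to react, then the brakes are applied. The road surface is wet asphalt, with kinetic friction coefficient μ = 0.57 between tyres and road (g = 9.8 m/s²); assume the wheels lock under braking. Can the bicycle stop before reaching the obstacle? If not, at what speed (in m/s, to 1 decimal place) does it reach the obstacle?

19 km/h ÷ 3.6 = 5.2778 m/s.
a = μg = 0.57 × 9.8 = 5.586 m/s².
Reaction distance = 5.2778 × 0.65 = 3.431 m.
Braking distance = v²/(2a) = 27.855 / 11.172 = 2.493 m.
Total stopping distance = 3.431 + 2.493 = 5.924 m, vs 8 m available — it stops with 8 − 5.924 = 2.076 m to spare.

Yes — it stops about 2.1 m short of the obstacle, so it never reaches it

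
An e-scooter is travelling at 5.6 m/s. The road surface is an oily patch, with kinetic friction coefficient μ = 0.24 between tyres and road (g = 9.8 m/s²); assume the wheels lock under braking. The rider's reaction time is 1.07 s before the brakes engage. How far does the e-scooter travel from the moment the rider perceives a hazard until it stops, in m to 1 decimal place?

Total stopping distance ≈ 12.7 m

a = μg = 0.24 × 9.8 = 2.352 m/s².
Reaction distance = v·t_r = 5.6000 × 1.07 = 5.992 m.
Braking distance = v²/(2a) = 5.6000² / (2 × 2.352) = 31.360 / 4.704 = 6.667 m.
Total = 5.992 + 6.667 = 12.659 m.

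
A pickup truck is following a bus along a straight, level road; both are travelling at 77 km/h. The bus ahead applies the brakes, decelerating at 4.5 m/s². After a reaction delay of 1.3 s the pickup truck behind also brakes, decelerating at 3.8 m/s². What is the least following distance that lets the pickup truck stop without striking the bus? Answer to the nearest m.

Minimum gap ≈ 37 m

77 km/h ÷ 3.6 = 21.3889 m/s.
Leader travels v²/(2a_L) = 457.485 / 9.000 = 50.832 m before stopping.
Follower covers v·t_r = 21.3889 × 1.3 = 27.806 m while reacting, then v²/(2a_F) = 457.485 / 7.600 = 60.195 m while braking, for a total of 27.806 + 60.195 = 88.001 m.
Since a_F ≤ a_L and the follower starts braking later, the follower is never slower than the leader, so the closest approach is when both have stopped.
Minimum gap = 88.001 − 50.832 = 37.169 m.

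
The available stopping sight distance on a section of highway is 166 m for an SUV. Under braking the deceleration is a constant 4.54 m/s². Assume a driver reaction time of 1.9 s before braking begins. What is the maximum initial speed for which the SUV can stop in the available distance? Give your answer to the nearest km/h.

Maximum speed ≈ 112 km/h

Stopping distance: v·t_r + v²/(2a) = 166 with t_r = 1.9 s and a = 4.540 m/s².
So v² + 17.252 v − 1507.28 = 0.
Positive root: v = −a·t_r + √((a·t_r)² + 2a·d) = −8.626 + √(74.408 + 1507.28) = 31.1444 m/s.
31.1444 m/s × 3.6 = 112.120 km/h.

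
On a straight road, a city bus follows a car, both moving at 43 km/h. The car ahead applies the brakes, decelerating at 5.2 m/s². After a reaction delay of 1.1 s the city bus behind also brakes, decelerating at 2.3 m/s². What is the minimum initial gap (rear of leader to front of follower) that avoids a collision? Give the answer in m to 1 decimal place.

Minimum gap ≈ 30.4 m

43 km/h ÷ 3.6 = 11.9444 m/s.
Leader travels v²/(2a_L) = 142.669 / 10.400 = 13.718 m before stopping.
Follower covers v·t_r = 11.9444 × 1.1 = 13.139 m while reacting, then v²/(2a_F) = 142.669 / 4.600 = 31.015 m while braking, for a total of 13.139 + 31.015 = 44.154 m.
Since a_F ≤ a_L and the follower starts braking later, the follower is never slower than the leader, so the closest approach is when both have stopped.
Minimum gap = 44.154 − 13.718 = 30.436 m.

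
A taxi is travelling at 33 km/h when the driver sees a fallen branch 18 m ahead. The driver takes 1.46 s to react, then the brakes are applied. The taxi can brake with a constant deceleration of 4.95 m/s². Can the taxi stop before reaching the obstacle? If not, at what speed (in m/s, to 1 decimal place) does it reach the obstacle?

No — it strikes the obstacle at 6.2 m/s

33 km/h ÷ 3.6 = 9.1667 m/s.
Reaction distance = 9.1667 × 1.46 = 13.383 m.
Braking distance needed to stop: v²/(2a) = 84.028 / 9.900 = 8.488 m, so total needed = 13.383 + 8.488 = 21.871 m > 18 m — it cannot stop.
Distance remaining when braking begins: 18 − 13.383 = 4.617 m.
v² = v₀² − 2a·d = 84.028 − 2 × 4.950 × 4.617 = 38.320 m²/s².
v = √38.320 = 6.190 m/s.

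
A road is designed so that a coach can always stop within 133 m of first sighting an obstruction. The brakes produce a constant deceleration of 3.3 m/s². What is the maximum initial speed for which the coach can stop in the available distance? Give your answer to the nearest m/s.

v²/(2a) = d ⇒ v = √(2 × 3.300 × 133) = √877.80 = 29.6277 m/s.

Maximum speed ≈ 30 m/s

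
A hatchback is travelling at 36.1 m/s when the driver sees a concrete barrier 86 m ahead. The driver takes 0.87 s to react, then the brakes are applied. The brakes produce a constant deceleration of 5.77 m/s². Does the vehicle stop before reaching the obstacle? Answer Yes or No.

Reaction distance = 36.1000 × 0.87 = 31.407 m.
Braking distance = v²/(2a) = 1303.210 / 11.540 = 112.930 m.
Total stopping distance = 31.407 + 112.930 = 144.337 m, vs 86 m available — it cannot stop in time and overshoots by 144.337 − 86 = 58.337 m.

No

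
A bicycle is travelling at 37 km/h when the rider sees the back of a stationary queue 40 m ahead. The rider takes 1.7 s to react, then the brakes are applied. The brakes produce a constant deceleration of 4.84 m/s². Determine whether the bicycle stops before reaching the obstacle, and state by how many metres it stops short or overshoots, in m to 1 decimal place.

37 km/h ÷ 3.6 = 10.2778 m/s.
Reaction distance = 10.2778 × 1.7 = 17.472 m.
Braking distance = v²/(2a) = 105.633 / 9.680 = 10.912 m.
Total stopping distance = 17.472 + 10.912 = 28.384 m, vs 40 m available — it stops with 40 − 28.384 = 11.616 m to spare.

Yes — it stops 11.6 m short of the obstacle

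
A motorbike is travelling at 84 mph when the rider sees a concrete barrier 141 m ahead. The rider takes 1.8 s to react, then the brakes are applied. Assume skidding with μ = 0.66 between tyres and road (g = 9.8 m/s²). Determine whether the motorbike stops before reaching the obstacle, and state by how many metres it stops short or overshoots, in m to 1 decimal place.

No — it overshoots by 35.6 m

84 mph × 0.44704 = 37.5514 m/s.
a = μg = 0.66 × 9.8 = 6.468 m/s².
Reaction distance = 37.5514 × 1.8 = 67.593 m.
Braking distance = v²/(2a) = 1410.108 / 12.936 = 109.006 m.
Total stopping distance = 67.593 + 109.006 = 176.599 m, vs 141 m available — it cannot stop in time and overshoots by 176.599 − 141 = 35.599 m.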